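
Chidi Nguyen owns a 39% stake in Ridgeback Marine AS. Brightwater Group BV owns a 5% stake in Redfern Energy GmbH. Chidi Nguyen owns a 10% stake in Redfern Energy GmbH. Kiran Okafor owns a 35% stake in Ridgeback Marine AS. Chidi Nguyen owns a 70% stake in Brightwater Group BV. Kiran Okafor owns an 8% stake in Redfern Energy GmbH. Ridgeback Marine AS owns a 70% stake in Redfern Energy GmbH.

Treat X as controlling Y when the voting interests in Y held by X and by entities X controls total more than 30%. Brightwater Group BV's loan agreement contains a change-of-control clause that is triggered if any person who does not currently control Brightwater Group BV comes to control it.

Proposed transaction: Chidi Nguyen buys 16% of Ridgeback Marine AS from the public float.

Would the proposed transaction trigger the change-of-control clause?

No

The purchase changes only Chidi's holdings, so Chidi is the only person who could newly come to control Brightwater.
Chidi holds 70% of Brightwater, so Chidi controls Brightwater.
So Chidi already controls Brightwater before the transaction.
After the purchase, Chidi's direct stake in Ridgeback rises to 39% + 16% = 55%.
Chidi controlled Brightwater already, so this is not a new person acquiring control; every other person's position is unchanged or reduced.
No new person acquires control, so the clause is not triggered.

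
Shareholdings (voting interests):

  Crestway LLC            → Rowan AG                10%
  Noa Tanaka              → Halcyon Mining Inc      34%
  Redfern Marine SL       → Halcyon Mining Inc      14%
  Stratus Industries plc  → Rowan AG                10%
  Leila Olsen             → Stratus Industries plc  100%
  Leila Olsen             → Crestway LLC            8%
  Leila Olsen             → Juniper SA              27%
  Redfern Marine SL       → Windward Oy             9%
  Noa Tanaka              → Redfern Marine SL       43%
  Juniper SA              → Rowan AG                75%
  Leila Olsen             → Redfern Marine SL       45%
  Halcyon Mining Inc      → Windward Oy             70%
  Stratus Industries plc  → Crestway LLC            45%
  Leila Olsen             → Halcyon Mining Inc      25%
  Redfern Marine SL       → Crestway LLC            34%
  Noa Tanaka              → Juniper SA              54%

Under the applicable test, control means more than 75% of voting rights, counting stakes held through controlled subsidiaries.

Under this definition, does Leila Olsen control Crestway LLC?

No

Leila holds 100% of Stratus, so Leila controls Stratus.
In Crestway, Leila's side holds only 8% + 45% = 53%, not > 75%.
So Leila does not control Crestway.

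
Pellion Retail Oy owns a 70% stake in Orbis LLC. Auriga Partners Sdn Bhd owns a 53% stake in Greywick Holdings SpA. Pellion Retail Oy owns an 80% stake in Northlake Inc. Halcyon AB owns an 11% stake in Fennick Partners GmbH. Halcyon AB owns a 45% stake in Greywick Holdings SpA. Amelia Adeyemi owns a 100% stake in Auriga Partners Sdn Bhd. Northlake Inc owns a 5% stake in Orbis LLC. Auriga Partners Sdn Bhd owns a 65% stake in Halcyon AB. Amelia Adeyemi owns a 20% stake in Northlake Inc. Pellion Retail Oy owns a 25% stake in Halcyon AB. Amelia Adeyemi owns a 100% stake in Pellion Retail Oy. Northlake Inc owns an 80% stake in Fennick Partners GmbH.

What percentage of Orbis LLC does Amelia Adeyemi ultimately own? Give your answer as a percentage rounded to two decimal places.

75.00%

Amelia reaches Orbis along 3 paths.
Via Pellion: 100% × 70% = 70%.
Via Northlake: 20% × 5% = 1%.
Via Pellion → Northlake: 100% × 80% × 5% = 4%.
Total: 70% + 1% + 4% = 75%.
Rounded: 75.00%.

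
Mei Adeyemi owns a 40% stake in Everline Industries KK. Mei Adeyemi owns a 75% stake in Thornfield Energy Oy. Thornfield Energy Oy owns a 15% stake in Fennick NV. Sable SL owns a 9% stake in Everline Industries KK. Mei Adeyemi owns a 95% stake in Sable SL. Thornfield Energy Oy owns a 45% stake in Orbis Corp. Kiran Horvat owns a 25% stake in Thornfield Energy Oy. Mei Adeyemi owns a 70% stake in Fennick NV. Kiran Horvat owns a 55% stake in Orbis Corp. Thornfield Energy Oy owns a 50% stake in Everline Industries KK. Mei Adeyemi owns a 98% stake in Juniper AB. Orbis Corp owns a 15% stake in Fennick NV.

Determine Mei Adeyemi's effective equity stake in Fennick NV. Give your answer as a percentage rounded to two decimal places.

86.31%

Mei reaches Fennick along 3 paths.
Direct stake: 70% = 70%.
Via Thornfield: 75% × 15% = 11.25%.
Via Thornfield → Orbis: 75% × 45% × 15% = 5.0625%.
Total: 70% + 11.25% + 5.0625% = 86.3125%.
Rounded: 86.31%.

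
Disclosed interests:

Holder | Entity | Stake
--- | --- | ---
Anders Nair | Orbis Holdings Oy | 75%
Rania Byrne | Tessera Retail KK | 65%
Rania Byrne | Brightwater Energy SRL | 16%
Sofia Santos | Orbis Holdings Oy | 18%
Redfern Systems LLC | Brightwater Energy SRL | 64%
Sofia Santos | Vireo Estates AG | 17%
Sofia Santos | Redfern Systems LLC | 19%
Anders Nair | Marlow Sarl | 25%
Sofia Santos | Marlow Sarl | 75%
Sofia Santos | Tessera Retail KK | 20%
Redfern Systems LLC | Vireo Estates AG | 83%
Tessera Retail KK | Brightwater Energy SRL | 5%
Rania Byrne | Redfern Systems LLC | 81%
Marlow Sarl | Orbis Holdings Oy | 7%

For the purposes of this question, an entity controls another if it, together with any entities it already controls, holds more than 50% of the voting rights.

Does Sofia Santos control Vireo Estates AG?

No

Sofia holds 75% of Marlow, so Sofia controls Marlow.
In Vireo, Sofia's side holds only 17%, not > 50%.
So Sofia does not control Vireo.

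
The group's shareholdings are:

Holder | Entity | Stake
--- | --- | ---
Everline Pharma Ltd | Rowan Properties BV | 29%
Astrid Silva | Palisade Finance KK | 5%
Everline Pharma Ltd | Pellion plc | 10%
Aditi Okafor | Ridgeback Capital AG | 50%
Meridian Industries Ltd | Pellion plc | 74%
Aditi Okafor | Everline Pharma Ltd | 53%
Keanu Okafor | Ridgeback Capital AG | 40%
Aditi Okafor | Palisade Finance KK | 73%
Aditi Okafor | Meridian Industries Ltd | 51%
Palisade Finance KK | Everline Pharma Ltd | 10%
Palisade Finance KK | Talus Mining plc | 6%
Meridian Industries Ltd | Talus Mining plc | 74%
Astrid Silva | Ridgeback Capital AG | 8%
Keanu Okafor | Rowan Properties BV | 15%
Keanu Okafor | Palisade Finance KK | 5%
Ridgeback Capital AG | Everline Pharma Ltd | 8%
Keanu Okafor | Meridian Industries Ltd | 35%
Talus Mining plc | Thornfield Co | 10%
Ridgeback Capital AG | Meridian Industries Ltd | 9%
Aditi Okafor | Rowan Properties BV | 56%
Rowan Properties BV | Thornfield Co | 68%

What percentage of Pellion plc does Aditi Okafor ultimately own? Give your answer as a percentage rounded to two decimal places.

Aditi reaches Pellion along 5 paths.
Via Meridian: 51% × 74% = 37.74%.
Via Ridgeback → Meridian: 50% × 9% × 74% = 3.33%.
Via Palisade → Everline: 73% × 10% × 10% = 0.73%.
Via Everline: 53% × 10% = 5.3%.
Via Ridgeback → Everline: 50% × 8% × 10% = 0.4%.
Total: 37.74% + 3.33% + 0.73% + 5.3% + 0.4% = 47.5%.
Rounded: 47.50%.

47.50%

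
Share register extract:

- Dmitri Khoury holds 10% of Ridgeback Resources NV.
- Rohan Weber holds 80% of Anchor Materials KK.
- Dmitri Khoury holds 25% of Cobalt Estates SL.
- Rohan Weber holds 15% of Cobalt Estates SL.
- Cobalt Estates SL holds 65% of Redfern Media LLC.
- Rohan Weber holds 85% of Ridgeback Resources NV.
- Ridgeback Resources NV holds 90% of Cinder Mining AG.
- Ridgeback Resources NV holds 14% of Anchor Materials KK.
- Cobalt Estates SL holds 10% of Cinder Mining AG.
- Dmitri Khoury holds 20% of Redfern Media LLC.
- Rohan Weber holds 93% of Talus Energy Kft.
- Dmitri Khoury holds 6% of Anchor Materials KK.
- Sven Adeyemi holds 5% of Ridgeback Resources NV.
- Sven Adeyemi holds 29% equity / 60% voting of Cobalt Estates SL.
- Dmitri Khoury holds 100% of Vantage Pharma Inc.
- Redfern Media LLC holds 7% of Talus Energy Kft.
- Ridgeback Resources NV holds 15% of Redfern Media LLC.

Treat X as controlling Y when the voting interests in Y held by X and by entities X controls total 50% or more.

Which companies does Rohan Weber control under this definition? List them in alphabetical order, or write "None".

Anchor Materials KK, Cinder Mining AG, Ridgeback Resources NV, Talus Energy Kft

Rohan holds 85% of Ridgeback, so Rohan controls Ridgeback.
Rohan and Ridgeback together hold 80% + 14% = 94% of Anchor, so Rohan controls Anchor.
Ridgeback holds 90% of Cinder, so Rohan controls Cinder.
Rohan holds 93% of Talus, so Rohan controls Talus.
No other company's threshold is met.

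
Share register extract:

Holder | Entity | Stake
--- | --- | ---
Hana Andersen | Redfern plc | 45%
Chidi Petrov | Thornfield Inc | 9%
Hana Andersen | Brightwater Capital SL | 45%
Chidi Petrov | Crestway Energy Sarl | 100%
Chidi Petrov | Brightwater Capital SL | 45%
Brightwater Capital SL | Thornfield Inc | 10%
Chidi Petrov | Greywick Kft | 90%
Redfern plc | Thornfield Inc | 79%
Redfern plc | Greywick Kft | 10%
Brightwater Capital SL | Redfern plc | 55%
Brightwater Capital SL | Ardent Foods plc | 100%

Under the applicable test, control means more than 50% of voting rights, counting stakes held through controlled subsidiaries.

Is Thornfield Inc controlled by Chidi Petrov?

Chidi holds 90% of Greywick, so Chidi controls Greywick.
Chidi holds 100% of Crestway, so Chidi controls Crestway.
In Thornfield, Chidi's side holds only 9%, not > 50%.
So Chidi does not control Thornfield.

No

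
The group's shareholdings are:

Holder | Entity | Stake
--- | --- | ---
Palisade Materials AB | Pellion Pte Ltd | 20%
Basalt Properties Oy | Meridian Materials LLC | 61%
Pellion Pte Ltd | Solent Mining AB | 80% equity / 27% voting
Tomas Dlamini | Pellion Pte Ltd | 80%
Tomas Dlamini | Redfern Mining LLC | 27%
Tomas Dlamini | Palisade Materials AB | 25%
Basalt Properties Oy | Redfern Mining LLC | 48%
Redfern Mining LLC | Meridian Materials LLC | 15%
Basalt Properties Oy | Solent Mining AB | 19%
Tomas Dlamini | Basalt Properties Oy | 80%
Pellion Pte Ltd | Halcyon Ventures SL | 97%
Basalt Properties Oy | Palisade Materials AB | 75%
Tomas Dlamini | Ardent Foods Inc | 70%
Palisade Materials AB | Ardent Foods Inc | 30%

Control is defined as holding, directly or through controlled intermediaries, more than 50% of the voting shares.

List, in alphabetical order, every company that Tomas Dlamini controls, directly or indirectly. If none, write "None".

Ardent Foods Inc, Basalt Properties Oy, Halcyon Ventures SL, Meridian Materials LLC, Palisade Materials AB, Pellion Pte Ltd, Redfern Mining LLC

Tomas holds 80% of Basalt, so Tomas controls Basalt.
Tomas and Basalt together hold 27% + 48% = 75% of Redfern, so Tomas controls Redfern.
Basalt and Tomas together hold 75% + 25% = 100% of Palisade, so Tomas controls Palisade.
Basalt and Redfern together hold 61% + 15% = 76% of Meridian, so Tomas controls Meridian.
Tomas and Palisade together hold 80% + 20% = 100% of Pellion, so Tomas controls Pellion.
Pellion holds 97% of Halcyon, so Tomas controls Halcyon.
Tomas and Palisade together hold 70% + 30% = 100% of Ardent, so Tomas controls Ardent.
No other company's threshold is met.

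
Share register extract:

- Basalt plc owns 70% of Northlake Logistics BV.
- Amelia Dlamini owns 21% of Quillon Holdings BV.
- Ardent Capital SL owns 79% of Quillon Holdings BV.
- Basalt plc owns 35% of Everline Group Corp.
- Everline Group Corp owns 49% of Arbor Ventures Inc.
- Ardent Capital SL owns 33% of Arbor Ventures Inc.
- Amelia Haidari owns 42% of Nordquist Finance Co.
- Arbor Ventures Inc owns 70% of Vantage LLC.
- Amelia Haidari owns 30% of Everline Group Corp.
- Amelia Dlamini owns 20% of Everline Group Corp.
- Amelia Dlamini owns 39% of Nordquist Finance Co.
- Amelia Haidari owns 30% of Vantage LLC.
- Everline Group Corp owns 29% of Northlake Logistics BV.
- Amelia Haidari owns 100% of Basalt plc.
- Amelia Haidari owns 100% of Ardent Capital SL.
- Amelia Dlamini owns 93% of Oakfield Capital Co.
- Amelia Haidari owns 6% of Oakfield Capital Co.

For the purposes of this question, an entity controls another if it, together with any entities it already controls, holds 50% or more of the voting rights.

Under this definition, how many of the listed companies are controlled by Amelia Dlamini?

1

Amelia Dlamini holds 93% of Oakfield, so Amelia Dlamini controls Oakfield.
No other company's threshold is met.
Amelia Dlamini controls 1 company.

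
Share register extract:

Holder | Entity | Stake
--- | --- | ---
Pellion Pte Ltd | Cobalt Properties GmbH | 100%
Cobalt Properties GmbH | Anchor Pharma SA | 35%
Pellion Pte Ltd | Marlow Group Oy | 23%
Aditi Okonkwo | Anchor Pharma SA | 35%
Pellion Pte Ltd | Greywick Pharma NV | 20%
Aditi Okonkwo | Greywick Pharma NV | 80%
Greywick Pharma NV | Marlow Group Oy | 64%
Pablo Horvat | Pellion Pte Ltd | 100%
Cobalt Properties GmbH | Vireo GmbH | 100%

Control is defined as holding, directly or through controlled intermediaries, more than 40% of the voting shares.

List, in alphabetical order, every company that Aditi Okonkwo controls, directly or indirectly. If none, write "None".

Greywick Pharma NV, Marlow Group Oy

Aditi holds 80% of Greywick, so Aditi controls Greywick.
Greywick holds 64% of Marlow, so Aditi controls Marlow.
No other company's threshold is met.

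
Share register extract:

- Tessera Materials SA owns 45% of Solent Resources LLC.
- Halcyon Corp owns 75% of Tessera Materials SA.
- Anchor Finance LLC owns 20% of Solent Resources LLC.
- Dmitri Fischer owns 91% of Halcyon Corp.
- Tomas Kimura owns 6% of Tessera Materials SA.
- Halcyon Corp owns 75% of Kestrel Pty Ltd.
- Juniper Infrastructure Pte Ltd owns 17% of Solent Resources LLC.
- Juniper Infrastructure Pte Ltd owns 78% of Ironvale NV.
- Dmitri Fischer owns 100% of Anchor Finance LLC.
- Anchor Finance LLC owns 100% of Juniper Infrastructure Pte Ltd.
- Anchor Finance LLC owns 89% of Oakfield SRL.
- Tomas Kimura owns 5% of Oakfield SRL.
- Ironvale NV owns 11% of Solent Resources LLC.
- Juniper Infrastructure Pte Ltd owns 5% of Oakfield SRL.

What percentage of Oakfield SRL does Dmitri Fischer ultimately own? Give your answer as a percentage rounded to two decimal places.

94.00%

Dmitri reaches Oakfield along 2 paths.
Via Anchor → Juniper: 100% × 100% × 5% = 5%.
Via Anchor: 100% × 89% = 89%.
Total: 5% + 89% = 94%.
Rounded: 94.00%.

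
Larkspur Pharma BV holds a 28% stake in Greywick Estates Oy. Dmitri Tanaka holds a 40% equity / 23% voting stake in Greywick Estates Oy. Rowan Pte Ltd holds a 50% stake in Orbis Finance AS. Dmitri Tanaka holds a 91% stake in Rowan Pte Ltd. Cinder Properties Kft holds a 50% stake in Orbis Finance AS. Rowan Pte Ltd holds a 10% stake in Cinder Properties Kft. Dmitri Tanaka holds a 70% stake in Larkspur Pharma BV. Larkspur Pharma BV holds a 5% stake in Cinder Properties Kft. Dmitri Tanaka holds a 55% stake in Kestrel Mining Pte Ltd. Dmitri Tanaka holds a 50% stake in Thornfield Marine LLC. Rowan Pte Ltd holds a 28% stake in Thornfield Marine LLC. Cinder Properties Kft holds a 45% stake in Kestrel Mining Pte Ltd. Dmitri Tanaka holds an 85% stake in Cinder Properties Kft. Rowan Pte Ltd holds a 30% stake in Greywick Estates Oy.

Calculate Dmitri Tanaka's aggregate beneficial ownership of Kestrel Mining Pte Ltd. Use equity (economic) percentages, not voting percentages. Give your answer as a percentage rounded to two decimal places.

98.92%

Dmitri reaches Kestrel along 4 paths.
Via Rowan → Cinder: 91% × 10% × 45% = 4.095%.
Via Larkspur → Cinder: 70% × 5% × 45% = 1.575%.
Via Cinder: 85% × 45% = 38.25%.
Direct stake: 55% = 55%.
Total: 4.095% + 1.575% + 38.25% + 55% = 98.92%.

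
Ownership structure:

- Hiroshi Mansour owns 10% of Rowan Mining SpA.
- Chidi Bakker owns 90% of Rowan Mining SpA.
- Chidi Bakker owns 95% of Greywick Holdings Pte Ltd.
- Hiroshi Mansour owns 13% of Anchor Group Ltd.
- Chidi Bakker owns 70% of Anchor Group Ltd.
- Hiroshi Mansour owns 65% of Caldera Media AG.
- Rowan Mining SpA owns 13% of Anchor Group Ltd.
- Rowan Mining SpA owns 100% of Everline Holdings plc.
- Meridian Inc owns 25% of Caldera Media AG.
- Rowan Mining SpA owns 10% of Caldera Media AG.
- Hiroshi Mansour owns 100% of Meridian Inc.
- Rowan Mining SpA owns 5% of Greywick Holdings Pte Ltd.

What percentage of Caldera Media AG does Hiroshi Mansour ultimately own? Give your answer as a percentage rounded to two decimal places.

Hiroshi reaches Caldera along 3 paths.
Via Meridian: 100% × 25% = 25%.
Via Rowan: 10% × 10% = 1%.
Direct stake: 65% = 65%.
Total: 25% + 1% + 65% = 91%.
Rounded: 91.00%.

91.00%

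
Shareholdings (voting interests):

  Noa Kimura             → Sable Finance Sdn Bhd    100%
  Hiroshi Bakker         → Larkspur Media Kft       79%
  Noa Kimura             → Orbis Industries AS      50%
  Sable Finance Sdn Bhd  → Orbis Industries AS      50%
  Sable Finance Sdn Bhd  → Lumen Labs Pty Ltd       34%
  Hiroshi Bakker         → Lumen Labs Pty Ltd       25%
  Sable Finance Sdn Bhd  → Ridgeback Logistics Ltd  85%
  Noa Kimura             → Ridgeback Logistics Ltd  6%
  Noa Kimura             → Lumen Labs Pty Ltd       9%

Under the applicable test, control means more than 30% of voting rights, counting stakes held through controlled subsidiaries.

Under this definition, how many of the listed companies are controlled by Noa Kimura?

Noa holds 100% of Sable, so Noa controls Sable.
Noa and Sable together hold 50% + 50% = 100% of Orbis, so Noa controls Orbis.
Noa and Sable together hold 9% + 34% = 43% of Lumen, so Noa controls Lumen.
Sable and Noa together hold 85% + 6% = 91% of Ridgeback, so Noa controls Ridgeback.
No other company's threshold is met.
Noa controls 4 companies.

4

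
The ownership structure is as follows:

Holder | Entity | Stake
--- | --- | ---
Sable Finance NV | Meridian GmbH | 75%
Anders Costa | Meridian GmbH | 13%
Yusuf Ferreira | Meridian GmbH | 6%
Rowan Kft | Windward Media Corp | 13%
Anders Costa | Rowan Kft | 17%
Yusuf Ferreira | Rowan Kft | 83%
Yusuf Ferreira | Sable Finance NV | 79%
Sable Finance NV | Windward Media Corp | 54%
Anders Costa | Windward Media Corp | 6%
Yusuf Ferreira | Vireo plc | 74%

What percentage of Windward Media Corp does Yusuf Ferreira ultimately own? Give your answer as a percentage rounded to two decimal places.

Yusuf reaches Windward along 2 paths.
Via Rowan: 83% × 13% = 10.79%.
Via Sable: 79% × 54% = 42.66%.
Total: 10.79% + 42.66% = 53.45%.

53.45%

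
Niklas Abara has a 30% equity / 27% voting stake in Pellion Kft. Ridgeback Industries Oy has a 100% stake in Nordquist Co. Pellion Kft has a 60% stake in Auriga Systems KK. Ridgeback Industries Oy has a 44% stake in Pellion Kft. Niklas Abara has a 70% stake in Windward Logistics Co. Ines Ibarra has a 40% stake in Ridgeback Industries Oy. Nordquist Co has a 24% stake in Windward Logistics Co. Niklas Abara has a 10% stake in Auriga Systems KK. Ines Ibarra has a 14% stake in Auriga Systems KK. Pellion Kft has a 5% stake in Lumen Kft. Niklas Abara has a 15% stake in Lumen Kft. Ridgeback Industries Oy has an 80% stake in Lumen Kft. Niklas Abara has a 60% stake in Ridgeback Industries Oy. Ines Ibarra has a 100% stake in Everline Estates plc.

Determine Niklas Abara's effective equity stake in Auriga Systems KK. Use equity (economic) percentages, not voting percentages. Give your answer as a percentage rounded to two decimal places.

Niklas reaches Auriga along 3 paths.
Via Ridgeback → Pellion: 60% × 44% × 60% = 15.84%.
Via Pellion: 30% × 60% = 18%.
Direct stake: 10% = 10%.
Total: 15.84% + 18% + 10% = 43.84%.

43.84%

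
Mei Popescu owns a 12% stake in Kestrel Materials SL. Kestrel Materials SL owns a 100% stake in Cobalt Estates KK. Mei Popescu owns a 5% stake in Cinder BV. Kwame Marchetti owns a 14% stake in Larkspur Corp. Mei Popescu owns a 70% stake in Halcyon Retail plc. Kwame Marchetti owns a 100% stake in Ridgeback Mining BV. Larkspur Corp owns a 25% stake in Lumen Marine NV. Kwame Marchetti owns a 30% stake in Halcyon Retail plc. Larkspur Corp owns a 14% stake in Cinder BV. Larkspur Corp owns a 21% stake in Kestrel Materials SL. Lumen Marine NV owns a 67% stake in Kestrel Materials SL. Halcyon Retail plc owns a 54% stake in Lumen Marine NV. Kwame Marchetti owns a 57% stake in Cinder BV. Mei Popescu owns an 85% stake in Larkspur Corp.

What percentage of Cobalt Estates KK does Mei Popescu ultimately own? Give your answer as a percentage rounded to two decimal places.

69.41%

Mei reaches Cobalt along 4 paths.
Via Halcyon → Lumen → Kestrel: 70% × 54% × 67% × 100% = 25.326%.
Via Larkspur → Lumen → Kestrel: 85% × 25% × 67% × 100% = 14.2375%.
Via Kestrel: 12% × 100% = 12%.
Via Larkspur → Kestrel: 85% × 21% × 100% = 17.85%.
Total: 25.326% + 14.2375% + 12% + 17.85% = 69.4135%.
Rounded: 69.41%.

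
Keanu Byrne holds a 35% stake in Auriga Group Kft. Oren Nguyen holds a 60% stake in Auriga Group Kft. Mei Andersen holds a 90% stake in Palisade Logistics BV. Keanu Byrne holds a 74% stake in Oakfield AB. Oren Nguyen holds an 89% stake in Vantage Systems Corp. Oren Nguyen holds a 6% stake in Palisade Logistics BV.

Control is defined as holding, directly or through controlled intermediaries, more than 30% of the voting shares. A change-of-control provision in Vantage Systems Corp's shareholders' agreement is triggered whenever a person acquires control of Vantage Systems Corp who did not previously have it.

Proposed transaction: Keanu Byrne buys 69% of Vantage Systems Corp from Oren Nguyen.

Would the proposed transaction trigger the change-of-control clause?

The purchase adds only to Keanu's holdings (Oren's stake shrinks), so Keanu is the only person who could newly come to control Vantage.
Keanu holds 74% of Oakfield, so Keanu controls Oakfield.
Keanu holds 35% of Auriga, so Keanu controls Auriga.
Neither Keanu nor any entity Keanu controls holds any voting interest in Vantage.
So before the transaction, Keanu does not control Vantage.
After the purchase, Keanu holds 69% of Vantage directly, and Oren's stake falls to 20%.
Keanu holds 69% of Vantage, so Keanu controls Vantage.
Keanu did not control Vantage before and does after, so the clause is triggered.

Yes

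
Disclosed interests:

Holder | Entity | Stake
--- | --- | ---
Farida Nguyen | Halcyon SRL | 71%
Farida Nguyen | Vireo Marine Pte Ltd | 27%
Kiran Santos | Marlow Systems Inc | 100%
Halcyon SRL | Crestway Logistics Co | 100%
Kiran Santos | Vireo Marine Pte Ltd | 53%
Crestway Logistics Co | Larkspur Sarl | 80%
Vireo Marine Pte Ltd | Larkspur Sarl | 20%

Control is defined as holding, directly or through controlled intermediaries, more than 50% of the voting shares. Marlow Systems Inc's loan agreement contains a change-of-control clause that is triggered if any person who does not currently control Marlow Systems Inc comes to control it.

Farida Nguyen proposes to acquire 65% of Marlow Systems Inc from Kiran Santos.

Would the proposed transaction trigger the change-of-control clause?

Yes

The purchase adds only to Farida's holdings (Kiran's stake shrinks), so Farida is the only person who could newly come to control Marlow.
Farida holds 71% of Halcyon, so Farida controls Halcyon.
Halcyon holds 100% of Crestway, so Farida controls Crestway.
Crestway holds 80% of Larkspur, so Farida controls Larkspur.
Neither Farida nor any entity Farida controls holds any voting interest in Marlow.
So before the transaction, Farida does not control Marlow.
After the purchase, Farida holds 65% of Marlow directly, and Kiran's stake falls to 35%.
Farida holds 65% of Marlow, so Farida controls Marlow.
Farida did not control Marlow before and does after, so the clause is triggered.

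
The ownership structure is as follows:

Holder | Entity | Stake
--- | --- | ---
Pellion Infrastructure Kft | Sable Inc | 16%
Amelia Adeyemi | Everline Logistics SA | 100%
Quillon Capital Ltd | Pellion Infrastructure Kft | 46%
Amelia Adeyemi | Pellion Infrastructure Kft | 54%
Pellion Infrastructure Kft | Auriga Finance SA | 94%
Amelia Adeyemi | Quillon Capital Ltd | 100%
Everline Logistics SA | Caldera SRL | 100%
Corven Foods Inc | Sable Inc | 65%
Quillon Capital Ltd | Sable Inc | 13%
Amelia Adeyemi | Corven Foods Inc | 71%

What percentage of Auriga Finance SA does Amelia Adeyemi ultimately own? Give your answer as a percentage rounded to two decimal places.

94.00%

Amelia reaches Auriga along 2 paths.
Via Quillon → Pellion: 100% × 46% × 94% = 43.24%.
Via Pellion: 54% × 94% = 50.76%.
Total: 43.24% + 50.76% = 94%.
Rounded: 94.00%.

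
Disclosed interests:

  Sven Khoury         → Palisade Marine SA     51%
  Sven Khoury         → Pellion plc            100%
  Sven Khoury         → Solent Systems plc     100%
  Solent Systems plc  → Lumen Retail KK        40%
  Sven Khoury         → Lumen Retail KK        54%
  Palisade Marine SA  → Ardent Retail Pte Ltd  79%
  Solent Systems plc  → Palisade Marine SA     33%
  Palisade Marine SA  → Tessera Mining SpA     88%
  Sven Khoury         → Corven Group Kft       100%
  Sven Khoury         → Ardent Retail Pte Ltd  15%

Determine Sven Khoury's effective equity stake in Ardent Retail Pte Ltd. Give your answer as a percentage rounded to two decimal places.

81.36%

Sven reaches Ardent along 3 paths.
Direct stake: 15% = 15%.
Via Solent → Palisade: 100% × 33% × 79% = 26.07%.
Via Palisade: 51% × 79% = 40.29%.
Total: 15% + 26.07% + 40.29% = 81.36%.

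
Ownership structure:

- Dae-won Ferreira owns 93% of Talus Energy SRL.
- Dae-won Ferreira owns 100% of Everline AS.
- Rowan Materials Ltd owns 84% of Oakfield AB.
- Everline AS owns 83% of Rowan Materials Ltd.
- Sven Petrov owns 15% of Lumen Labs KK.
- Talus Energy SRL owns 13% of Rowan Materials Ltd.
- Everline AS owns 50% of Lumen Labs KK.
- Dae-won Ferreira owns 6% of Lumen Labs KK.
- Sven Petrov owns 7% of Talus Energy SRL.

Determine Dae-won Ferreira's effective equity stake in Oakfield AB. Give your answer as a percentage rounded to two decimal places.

79.88%

Dae-won reaches Oakfield along 2 paths.
Via Everline → Rowan: 100% × 83% × 84% = 69.72%.
Via Talus → Rowan: 93% × 13% × 84% = 10.1556%.
Total: 69.72% + 10.1556% = 79.8756%.
Rounded: 79.88%.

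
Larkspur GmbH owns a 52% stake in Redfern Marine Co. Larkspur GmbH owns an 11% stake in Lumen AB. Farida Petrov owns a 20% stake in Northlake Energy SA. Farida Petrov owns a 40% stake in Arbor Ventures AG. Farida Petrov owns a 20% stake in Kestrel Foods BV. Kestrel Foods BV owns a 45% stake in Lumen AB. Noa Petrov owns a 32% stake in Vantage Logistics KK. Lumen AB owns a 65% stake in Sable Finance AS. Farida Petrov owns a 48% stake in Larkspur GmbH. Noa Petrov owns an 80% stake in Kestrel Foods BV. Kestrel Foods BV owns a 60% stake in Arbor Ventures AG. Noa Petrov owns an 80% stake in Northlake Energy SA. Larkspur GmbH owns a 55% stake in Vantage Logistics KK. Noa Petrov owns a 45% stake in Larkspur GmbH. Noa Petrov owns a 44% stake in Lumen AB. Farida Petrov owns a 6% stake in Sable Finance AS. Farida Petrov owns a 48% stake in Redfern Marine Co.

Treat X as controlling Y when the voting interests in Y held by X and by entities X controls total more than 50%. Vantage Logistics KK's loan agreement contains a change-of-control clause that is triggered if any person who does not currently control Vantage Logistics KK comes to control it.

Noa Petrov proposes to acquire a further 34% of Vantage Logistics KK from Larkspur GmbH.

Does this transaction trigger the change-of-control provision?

Yes

The purchase adds only to Noa's holdings (Larkspur's stake shrinks), so Noa is the only person who could newly come to control Vantage.
Noa holds 80% of Kestrel, so Noa controls Kestrel.
Noa holds 80% of Northlake, so Noa controls Northlake.
Noa and Kestrel together hold 44% + 45% = 89% of Lumen, so Noa controls Lumen.
Kestrel holds 60% of Arbor, so Noa controls Arbor.
Lumen holds 65% of Sable, so Noa controls Sable.
In Vantage, Noa's side holds only 32%, not > 50%.
So before the transaction, Noa does not control Vantage.
After the purchase, Noa's direct stake in Vantage rises to 32% + 34% = 66%, and Larkspur's stake falls to 21%.
Noa holds 66% of Vantage, so Noa controls Vantage.
Noa did not control Vantage before and does after, so the clause is triggered.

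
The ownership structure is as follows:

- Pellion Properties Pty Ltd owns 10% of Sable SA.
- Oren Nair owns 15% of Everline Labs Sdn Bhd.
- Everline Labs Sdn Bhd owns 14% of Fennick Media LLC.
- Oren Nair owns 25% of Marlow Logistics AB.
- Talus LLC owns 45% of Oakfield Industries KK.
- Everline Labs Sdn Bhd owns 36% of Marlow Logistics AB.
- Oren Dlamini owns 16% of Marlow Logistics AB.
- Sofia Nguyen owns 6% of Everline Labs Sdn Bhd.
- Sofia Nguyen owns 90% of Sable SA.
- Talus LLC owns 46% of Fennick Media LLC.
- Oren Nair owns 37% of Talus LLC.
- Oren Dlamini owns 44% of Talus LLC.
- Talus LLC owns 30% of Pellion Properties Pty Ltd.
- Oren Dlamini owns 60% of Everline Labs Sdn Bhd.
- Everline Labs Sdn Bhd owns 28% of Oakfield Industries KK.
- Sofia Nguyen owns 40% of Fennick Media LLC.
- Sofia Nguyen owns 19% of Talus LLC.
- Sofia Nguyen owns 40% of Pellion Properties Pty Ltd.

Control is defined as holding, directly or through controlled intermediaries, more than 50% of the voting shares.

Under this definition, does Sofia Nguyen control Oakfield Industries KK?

No

Sofia holds 90% of Sable, so Sofia controls Sable.
Neither Sofia nor any entity Sofia controls holds any voting interest in Oakfield.
So Sofia does not control Oakfield.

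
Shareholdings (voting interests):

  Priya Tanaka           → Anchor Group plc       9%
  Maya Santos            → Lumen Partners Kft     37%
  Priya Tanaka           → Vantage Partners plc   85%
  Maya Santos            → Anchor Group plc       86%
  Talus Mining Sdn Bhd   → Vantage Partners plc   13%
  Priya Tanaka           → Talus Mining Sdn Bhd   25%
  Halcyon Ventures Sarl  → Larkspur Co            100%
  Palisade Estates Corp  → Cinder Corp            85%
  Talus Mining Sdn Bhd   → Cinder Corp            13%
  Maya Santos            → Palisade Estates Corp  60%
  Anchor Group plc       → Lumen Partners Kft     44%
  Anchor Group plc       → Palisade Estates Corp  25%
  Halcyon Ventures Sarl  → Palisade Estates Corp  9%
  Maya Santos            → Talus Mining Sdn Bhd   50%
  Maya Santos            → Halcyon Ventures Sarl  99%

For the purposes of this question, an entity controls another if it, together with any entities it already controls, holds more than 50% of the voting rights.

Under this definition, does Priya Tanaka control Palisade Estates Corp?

No

Priya holds 85% of Vantage, so Priya controls Vantage.
Neither Priya nor any entity Priya controls holds any voting interest in Palisade.
So Priya does not control Palisade.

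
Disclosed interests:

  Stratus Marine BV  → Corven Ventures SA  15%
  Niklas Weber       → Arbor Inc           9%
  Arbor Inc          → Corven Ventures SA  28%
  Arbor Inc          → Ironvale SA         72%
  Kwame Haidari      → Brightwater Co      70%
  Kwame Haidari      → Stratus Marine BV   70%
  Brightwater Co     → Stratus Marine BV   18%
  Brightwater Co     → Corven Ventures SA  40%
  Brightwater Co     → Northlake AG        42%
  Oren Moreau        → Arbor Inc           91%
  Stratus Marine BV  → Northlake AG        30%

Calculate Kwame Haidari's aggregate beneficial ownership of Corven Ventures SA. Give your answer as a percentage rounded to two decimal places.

40.39%

Kwame reaches Corven along 3 paths.
Via Brightwater: 70% × 40% = 28%.
Via Brightwater → Stratus: 70% × 18% × 15% = 1.89%.
Via Stratus: 70% × 15% = 10.5%.
Total: 28% + 1.89% + 10.5% = 40.39%.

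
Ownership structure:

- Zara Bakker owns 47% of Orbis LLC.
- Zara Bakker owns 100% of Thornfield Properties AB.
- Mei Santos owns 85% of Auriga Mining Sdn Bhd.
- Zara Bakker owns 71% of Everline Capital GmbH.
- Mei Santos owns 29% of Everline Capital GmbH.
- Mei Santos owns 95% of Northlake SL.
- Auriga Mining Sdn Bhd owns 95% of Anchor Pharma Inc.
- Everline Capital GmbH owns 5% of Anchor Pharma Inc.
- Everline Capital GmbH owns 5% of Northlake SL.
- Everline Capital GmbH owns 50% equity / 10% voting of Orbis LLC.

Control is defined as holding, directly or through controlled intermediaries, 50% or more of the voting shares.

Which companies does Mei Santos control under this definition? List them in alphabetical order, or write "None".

Anchor Pharma Inc, Auriga Mining Sdn Bhd, Northlake SL

Mei holds 85% of Auriga, so Mei controls Auriga.
Mei holds 95% of Northlake, so Mei controls Northlake.
Auriga holds 95% of Anchor, so Mei controls Anchor.
No other company's threshold is met.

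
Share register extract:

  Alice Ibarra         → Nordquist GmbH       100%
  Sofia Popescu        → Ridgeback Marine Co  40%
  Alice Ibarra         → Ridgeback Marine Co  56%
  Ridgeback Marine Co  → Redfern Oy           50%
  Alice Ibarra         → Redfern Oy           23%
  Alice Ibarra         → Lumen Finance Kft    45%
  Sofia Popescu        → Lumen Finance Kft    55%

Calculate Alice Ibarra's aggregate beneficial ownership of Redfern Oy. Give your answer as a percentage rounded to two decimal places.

51.00%

Alice reaches Redfern along 2 paths.
Via Ridgeback: 56% × 50% = 28%.
Direct stake: 23% = 23%.
Total: 28% + 23% = 51%.
Rounded: 51.00%.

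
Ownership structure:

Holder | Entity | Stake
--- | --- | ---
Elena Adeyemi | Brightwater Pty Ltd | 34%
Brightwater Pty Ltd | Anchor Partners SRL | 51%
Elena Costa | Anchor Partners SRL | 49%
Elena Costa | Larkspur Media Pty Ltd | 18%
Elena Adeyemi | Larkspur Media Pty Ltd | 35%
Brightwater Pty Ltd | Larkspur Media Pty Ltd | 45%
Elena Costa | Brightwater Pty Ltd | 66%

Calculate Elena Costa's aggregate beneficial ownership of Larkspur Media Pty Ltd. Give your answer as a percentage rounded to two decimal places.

Elena Costa reaches Larkspur along 2 paths.
Via Brightwater: 66% × 45% = 29.7%.
Direct stake: 18% = 18%.
Total: 29.7% + 18% = 47.7%.
Rounded: 47.70%.

47.70%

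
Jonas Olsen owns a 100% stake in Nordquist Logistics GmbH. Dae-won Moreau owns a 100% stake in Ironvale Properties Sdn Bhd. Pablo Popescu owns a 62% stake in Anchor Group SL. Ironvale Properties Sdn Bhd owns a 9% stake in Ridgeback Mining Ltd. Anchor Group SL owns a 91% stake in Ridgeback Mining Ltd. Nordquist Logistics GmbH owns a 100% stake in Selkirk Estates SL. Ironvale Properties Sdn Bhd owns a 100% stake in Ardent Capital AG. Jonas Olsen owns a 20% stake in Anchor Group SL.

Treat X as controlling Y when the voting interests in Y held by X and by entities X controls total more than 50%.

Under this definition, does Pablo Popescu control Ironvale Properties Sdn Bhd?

No

Pablo holds 62% of Anchor, so Pablo controls Anchor.
Anchor holds 91% of Ridgeback, so Pablo controls Ridgeback.
Neither Pablo nor any entity Pablo controls holds any voting interest in Ironvale.
So Pablo does not control Ironvale.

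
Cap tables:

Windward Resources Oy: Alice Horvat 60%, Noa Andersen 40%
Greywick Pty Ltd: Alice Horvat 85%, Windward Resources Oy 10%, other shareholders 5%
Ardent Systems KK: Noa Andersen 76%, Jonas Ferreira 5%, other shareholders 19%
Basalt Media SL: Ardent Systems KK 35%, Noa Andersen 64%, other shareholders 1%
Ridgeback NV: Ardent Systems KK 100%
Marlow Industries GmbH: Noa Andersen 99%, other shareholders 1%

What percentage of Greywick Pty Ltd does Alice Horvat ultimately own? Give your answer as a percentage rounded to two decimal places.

Alice reaches Greywick along 2 paths.
Direct stake: 85% = 85%.
Via Windward: 60% × 10% = 6%.
Total: 85% + 6% = 91%.
Rounded: 91.00%.

91.00%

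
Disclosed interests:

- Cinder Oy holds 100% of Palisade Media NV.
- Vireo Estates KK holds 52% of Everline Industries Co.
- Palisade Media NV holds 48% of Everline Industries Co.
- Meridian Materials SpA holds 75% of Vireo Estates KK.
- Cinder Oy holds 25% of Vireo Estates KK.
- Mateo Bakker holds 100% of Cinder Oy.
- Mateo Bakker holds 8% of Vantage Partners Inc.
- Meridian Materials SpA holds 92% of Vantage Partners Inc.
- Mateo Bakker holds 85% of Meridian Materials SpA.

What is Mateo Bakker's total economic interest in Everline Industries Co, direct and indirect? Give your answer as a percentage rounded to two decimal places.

Mateo reaches Everline along 3 paths.
Via Cinder → Palisade: 100% × 100% × 48% = 48%.
Via Cinder → Vireo: 100% × 25% × 52% = 13%.
Via Meridian → Vireo: 85% × 75% × 52% = 33.15%.
Total: 48% + 13% + 33.15% = 94.15%.

94.15%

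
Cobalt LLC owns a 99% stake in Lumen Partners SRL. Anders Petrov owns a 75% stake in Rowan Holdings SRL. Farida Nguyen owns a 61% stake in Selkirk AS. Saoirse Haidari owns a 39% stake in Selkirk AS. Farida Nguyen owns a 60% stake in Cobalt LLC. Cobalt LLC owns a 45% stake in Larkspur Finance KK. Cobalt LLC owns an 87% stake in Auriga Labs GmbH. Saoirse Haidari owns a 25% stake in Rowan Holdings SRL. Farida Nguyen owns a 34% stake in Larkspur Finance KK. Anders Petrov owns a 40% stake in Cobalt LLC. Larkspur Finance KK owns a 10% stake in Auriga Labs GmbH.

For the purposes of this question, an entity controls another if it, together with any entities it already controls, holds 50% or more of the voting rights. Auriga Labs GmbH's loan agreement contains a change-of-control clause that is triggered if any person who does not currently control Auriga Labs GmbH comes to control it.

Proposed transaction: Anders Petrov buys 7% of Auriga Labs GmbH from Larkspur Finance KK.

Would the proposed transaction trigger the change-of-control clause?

The purchase adds only to Anders's holdings (Larkspur's stake shrinks), so Anders is the only person who could newly come to control Auriga.
Anders holds 75% of Rowan, so Anders controls Rowan.
Neither Anders nor any entity Anders controls holds any voting interest in Auriga.
So before the transaction, Anders does not control Auriga.
After the purchase, Anders holds 7% of Auriga directly, and Larkspur's stake falls to 3%.
After the transaction, Anders's side holds 7% of Auriga, not ≥ 50%, so Anders still does not control Auriga.
No new person acquires control, so the clause is not triggered.

No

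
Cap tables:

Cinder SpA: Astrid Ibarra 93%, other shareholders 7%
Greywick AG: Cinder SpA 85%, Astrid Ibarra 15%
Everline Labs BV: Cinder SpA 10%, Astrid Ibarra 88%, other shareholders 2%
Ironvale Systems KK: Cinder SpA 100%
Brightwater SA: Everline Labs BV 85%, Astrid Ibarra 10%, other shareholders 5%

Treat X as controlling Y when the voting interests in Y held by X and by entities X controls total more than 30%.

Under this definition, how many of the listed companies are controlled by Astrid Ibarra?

Astrid holds 93% of Cinder, so Astrid controls Cinder.
Cinder and Astrid together hold 85% + 15% = 100% of Greywick, so Astrid controls Greywick.
Cinder and Astrid together hold 10% + 88% = 98% of Everline, so Astrid controls Everline.
Cinder holds 100% of Ironvale, so Astrid controls Ironvale.
Everline and Astrid together hold 85% + 10% = 95% of Brightwater, so Astrid controls Brightwater.
Astrid controls 5 companies.

5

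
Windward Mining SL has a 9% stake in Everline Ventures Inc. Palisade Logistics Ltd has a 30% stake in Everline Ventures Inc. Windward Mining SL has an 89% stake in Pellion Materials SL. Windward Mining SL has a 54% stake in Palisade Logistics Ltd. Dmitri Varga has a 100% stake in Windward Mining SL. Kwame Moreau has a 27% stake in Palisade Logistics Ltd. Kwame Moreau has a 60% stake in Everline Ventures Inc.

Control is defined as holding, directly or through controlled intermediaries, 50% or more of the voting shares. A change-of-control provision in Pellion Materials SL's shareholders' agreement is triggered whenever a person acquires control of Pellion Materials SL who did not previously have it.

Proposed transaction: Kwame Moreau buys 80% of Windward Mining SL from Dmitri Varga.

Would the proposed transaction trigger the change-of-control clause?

Yes

The purchase adds only to Kwame's holdings (Dmitri's stake shrinks), so Kwame is the only person who could newly come to control Pellion.
Kwame holds 60% of Everline, so Kwame controls Everline.
Neither Kwame nor any entity Kwame controls holds any voting interest in Pellion.
So before the transaction, Kwame does not control Pellion.
After the purchase, Kwame holds 80% of Windward directly, and Dmitri's stake falls to 20%.
Kwame holds 80% of Windward, so Kwame controls Windward.
Windward holds 89% of Pellion, so Kwame controls Pellion.
Kwame did not control Pellion before and does after, so the clause is triggered.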